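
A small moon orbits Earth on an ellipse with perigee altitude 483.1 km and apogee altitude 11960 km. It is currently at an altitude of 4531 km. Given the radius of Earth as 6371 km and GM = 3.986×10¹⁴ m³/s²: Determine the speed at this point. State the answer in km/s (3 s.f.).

r_p = 6371 + 483.1 = 6854.1 km = 6.8541×10⁶ m.
r_a = 6371 + 11960 = 18331 km = 1.8331×10⁷ m.
r = 6371 + 4531 = 10902 km = 1.090×10⁷ m.
Semi-major axis a = (r_p + r_a)/2 = 12593 km = 1.259×10⁷ m.
Vis-viva: v² = μ(2/r − 1/a) = 3.986×10¹⁴ × (1.835×10⁻⁷ − 7.941×10⁻⁸) = 4.147×10⁷ m²/s².
v = 6440 m/s = 6.440 km/s.

v ≈ 6.44 km/s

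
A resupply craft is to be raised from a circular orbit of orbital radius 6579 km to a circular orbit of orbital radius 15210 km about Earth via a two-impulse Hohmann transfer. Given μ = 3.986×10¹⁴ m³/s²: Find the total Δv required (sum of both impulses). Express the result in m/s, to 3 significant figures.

r₁ = 6579 km = 6.579×10⁶ m.
r₂ = 15210 km = 1.521×10⁷ m.
Transfer ellipse a_t = (r₁ + r₂)/2 = 1.089×10⁷ m.
At r₁: circular v_c1 = √(μ/r₁) = 7784 m/s; transfer-perigee v_p = √[μ(2/r₁ − 1/a_t)] = 9197 m/s.
Δv₁ = v_p − v_c1 = 1413 m/s.
At r₂: circular v_c2 = √(μ/r₂) = 5119 m/s; transfer-apogee v_a = √[μ(2/r₂ − 1/a_t)] = 3978 m/s.
Δv₂ = v_c2 − v_a = 1141 m/s.
Total Δv = Δv₁ + Δv₂ = 2554 m/s.

Δv_total ≈ 2550 m/s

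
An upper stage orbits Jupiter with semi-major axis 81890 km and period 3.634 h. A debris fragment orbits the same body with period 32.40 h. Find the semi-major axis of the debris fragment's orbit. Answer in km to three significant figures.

Kepler's third law: a³ ∝ T², so a₂ = a₁ (T₂/T₁)^(2/3).
T₂/T₁ = 8.916, (T₂/T₁)^(2/3) = 4.300.
a₂ = 81890 × 4.300 = 3.521×10⁵ km.

a₂ ≈ 3.52×10⁵ km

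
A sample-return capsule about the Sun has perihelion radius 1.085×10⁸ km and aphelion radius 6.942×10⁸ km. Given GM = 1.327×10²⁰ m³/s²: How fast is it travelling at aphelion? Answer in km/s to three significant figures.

Semi-major axis a = (r_p + r_a)/2 = 4.0135×10⁸ km = 4.014×10¹¹ m.
Vis-viva: v² = μ(2/r − 1/a) = 1.327×10²⁰ × (2.881×10⁻¹² − 2.492×10⁻¹²) = 5.168×10⁷ m²/s².
v = 7189 m/s = 7.189 km/s.

v ≈ 7.19 km/s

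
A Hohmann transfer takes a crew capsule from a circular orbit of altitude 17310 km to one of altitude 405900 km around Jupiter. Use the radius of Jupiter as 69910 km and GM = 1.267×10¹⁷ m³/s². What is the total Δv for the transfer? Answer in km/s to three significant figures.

r₁ = 69910 + 17310 = 87220 km = 8.7220×10⁷ m.
r₂ = 69910 + 405900 = 475810 km = 4.7581×10⁸ m.
Transfer ellipse a_t = (r₁ + r₂)/2 = 2.815×10⁸ m.
At r₁: circular v_c1 = √(μ/r₁) = 38110 m/s; transfer-perijove v_p = √[μ(2/r₁ − 1/a_t)] = 49550 m/s.
Δv₁ = v_p − v_c1 = 11440 m/s.
At r₂: circular v_c2 = √(μ/r₂) = 16320 m/s; transfer-apojove v_a = √[μ(2/r₂ − 1/a_t)] = 9083 m/s.
Δv₂ = v_c2 − v_a = 7235 m/s.
Total Δv = Δv₁ + Δv₂ = 18670 m/s = 18.67 km/s.

Δv_total ≈ 18.7 km/s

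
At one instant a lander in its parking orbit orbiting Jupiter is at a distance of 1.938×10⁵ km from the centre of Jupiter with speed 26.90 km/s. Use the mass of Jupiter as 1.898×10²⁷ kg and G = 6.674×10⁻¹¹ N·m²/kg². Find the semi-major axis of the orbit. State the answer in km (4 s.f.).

a ≈ 2.170×10⁵ km

μ = GM = 6.674×10⁻¹¹ × 1.898×10²⁷ = 1.267×10¹⁷ m³/s².
r = 1.938×10⁸ m.
Vis-viva rearranged: 1/a = 2/r − v²/μ = 1.032×10⁻⁸ − 5.712×10⁻⁹ = 4.607×10⁻⁹ m⁻¹.
a = 2.170×10⁸ m = 2.1704×10⁵ km.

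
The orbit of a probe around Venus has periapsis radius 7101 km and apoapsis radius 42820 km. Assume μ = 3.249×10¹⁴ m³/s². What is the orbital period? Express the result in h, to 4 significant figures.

T ≈ 12.07 h

Semi-major axis a = (r_p + r_a)/2 = (7101.0 + 42820)/2 = 24960 km = 2.496×10⁷ m.
By Kepler's third law T = 2π√(a³/μ) = 2π × 6.918×10³ = 4.347×10⁴ s.
= 12.07 h.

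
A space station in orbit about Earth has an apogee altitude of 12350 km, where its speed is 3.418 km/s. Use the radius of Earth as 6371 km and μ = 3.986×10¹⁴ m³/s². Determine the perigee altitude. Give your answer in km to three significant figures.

r_a = 6371 + 12350 = 18721 km = 1.872×10⁷ m.
Specific energy ε = v²/2 − μ/r = -1.545×10⁷ J/kg, so a = −μ/(2ε) = 1.290×10⁷ m.
The apsides satisfy r_p + r_a = 2a, so the perigee radius is 2a − r_a = 7.078×10⁶ m = 7078.0 km.
Perigee altitude = 7078.0 − 6371 = 706.96 km.

perigee altitude ≈ 707 km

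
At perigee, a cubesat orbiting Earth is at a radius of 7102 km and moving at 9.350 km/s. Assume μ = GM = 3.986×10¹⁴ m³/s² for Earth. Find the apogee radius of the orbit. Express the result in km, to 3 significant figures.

r_p = 7.102×10⁶ m.
Specific energy ε = v²/2 − μ/r = -1.241×10⁷ J/kg, so a = −μ/(2ε) = 1.605×10⁷ m.
The apsides satisfy r_p + r_a = 2a, so the apogee radius is 2a − r_p = 2.501×10⁷ m = 25007 km.

apogee radius ≈ 25000 km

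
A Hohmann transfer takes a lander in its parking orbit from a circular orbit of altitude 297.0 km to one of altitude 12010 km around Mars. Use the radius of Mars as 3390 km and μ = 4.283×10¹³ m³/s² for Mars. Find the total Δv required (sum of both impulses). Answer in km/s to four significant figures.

Δv_total ≈ 1.552 km/s

r₁ = 3390 + 297.0 = 3687.0 km = 3.6870×10⁶ m.
r₂ = 3390 + 12010 = 15400 km = 1.5400×10⁷ m.
Transfer ellipse a_t = (r₁ + r₂)/2 = 9.544×10⁶ m.
At r₁: circular v_c1 = √(μ/r₁) = 3408 m/s; transfer-periapsis v_p = √[μ(2/r₁ − 1/a_t)] = 4330 m/s.
Δv₁ = v_p − v_c1 = 921.3 m/s.
At r₂: circular v_c2 = √(μ/r₂) = 1668 m/s; transfer-apoapsis v_a = √[μ(2/r₂ − 1/a_t)] = 1037 m/s.
Δv₂ = v_c2 − v_a = 631.1 m/s.
Total Δv = Δv₁ + Δv₂ = 1552 m/s = 1.552 km/s.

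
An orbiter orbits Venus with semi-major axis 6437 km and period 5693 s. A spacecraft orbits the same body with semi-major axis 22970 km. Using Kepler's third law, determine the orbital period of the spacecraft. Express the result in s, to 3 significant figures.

T₂ ≈ 38400 s

Kepler's third law: T² ∝ a³, so T₂ = T₁ (a₂/a₁)^(3/2).
a₂/a₁ = 3.568, (a₂/a₁)^(3/2) = 6.741.
T₂ = 5693 × 6.741 = 38380 s.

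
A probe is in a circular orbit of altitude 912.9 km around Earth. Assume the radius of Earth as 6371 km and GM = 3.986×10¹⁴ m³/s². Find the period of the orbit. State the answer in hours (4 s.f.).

T ≈ 1.719 hours

r = 6371 + 912.9 = 7283.9 km = 7.2839×10⁶ m.
Kepler's third law: T = 2π√(r³/μ) = 2π√((7.284×10⁶)³ / 3.986×10¹⁴).
r³/μ = 9.695×10⁵ s², so T = 2π × 9.846×10² = 6.187×10³ s.
Converting: 6.187×10³ s ÷ 3600 = 1.719 hours.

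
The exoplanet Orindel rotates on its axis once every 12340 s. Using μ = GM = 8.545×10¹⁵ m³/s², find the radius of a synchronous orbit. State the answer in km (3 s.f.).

r_sync ≈ 32100 km

A synchronous orbit has period T, so by Kepler's third law a = (μT²/4π²)^(1/3).
μT²/4π² = 8.545×10¹⁵ × (1.234×10⁴)² / 39.48 = 3.296×10²² m³.
a = 3.206×10⁷ m = 32062 km.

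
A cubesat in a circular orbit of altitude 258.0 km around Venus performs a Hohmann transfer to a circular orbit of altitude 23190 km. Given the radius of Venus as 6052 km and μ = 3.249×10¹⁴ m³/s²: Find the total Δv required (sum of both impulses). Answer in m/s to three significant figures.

r₁ = 6052 + 258.0 = 6310.0 km = 6.3100×10⁶ m.
r₂ = 6052 + 23190 = 29242 km = 2.9242×10⁷ m.
Transfer ellipse a_t = (r₁ + r₂)/2 = 1.778×10⁷ m.
At r₁: circular v_c1 = √(μ/r₁) = 7176 m/s; transfer-periapsis v_p = √[μ(2/r₁ − 1/a_t)] = 9203 m/s.
Δv₁ = v_p − v_c1 = 2028 m/s.
At r₂: circular v_c2 = √(μ/r₂) = 3333 m/s; transfer-apoapsis v_a = √[μ(2/r₂ − 1/a_t)] = 1986 m/s.
Δv₂ = v_c2 − v_a = 1347 m/s.
Total Δv = Δv₁ + Δv₂ = 3375 m/s.

Δv_total ≈ 3380 m/s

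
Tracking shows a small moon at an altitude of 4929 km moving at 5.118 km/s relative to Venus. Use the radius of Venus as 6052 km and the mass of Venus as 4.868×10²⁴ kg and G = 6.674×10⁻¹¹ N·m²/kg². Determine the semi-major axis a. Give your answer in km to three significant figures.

μ = GM = 6.674×10⁻¹¹ × 4.868×10²⁴ = 3.249×10¹⁴ m³/s².
r = 6052 + 4929 = 10981 km = 1.098×10⁷ m.
Vis-viva rearranged: 1/a = 2/r − v²/μ = 1.821×10⁻⁷ − 8.062×10⁻⁸ = 1.015×10⁻⁷ m⁻¹.
a = 9.851×10⁶ m = 9851.4 km.

a ≈ 9850 km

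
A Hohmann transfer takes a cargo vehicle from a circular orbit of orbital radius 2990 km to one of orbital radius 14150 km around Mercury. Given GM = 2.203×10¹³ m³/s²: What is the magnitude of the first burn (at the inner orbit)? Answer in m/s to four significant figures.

Δv ≈ 773.5 m/s

r₁ = 2990 km = 2.990×10⁶ m.
r₂ = 14150 km = 1.415×10⁷ m.
Transfer ellipse a_t = (r₁ + r₂)/2 = 8.570×10⁶ m.
At r₁: circular v_c1 = √(μ/r₁) = 2714 m/s; transfer-periherm v_p = √[μ(2/r₁ − 1/a_t)] = 3488 m/s.
Δv₁ = v_p − v_c1 = 773.5 m/s.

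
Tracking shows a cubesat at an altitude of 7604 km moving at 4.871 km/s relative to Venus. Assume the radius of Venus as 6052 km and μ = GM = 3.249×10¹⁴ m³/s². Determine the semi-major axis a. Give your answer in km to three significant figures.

a ≈ 13600 km

r = 6052 + 7604 = 13656 km = 1.366×10⁷ m.
Vis-viva rearranged: 1/a = 2/r − v²/μ = 1.465×10⁻⁷ − 7.303×10⁻⁸ = 7.343×10⁻⁸ m⁻¹.
a = 1.362×10⁷ m = 13619 km.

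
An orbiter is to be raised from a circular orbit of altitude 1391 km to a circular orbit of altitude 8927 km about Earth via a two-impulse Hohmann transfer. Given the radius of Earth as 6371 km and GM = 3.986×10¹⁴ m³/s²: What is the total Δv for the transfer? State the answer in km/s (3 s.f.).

r₁ = 6371 + 1391 = 7762.0 km = 7.7620×10⁶ m.
r₂ = 6371 + 8927 = 15298 km = 1.5298×10⁷ m.
Transfer ellipse a_t = (r₁ + r₂)/2 = 1.153×10⁷ m.
At r₁: circular v_c1 = √(μ/r₁) = 7166 m/s; transfer-perigee v_p = √[μ(2/r₁ − 1/a_t)] = 8254 m/s.
Δv₁ = v_p − v_c1 = 1088 m/s.
At r₂: circular v_c2 = √(μ/r₂) = 5104 m/s; transfer-apogee v_a = √[μ(2/r₂ − 1/a_t)] = 4188 m/s.
Δv₂ = v_c2 − v_a = 916.3 m/s.
Total Δv = Δv₁ + Δv₂ = 2005 m/s = 2.005 km/s.

Δv_total ≈ 2.00 km/s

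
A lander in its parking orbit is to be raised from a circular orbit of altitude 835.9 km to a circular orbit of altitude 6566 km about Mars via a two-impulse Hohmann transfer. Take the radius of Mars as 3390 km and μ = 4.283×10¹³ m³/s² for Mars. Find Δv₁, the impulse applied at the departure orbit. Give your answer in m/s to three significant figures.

r₁ = 3390 + 835.9 = 4225.9 km = 4.2259×10⁶ m.
r₂ = 3390 + 6566 = 9956.0 km = 9.9560×10⁶ m.
Transfer ellipse a_t = (r₁ + r₂)/2 = 7.091×10⁶ m.
At r₁: circular v_c1 = √(μ/r₁) = 3184 m/s; transfer-periapsis v_p = √[μ(2/r₁ − 1/a_t)] = 3772 m/s.
Δv₁ = v_p − v_c1 = 588.7 m/s.

Δv ≈ 589 m/s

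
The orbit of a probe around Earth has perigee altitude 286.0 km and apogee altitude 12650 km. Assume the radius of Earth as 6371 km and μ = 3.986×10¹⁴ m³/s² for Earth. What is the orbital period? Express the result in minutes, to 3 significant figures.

r_p = 6371 + 286.0 = 6657.0 km = 6.6570×10⁶ m.
r_a = 6371 + 12650 = 19021 km = 1.9021×10⁷ m.
Semi-major axis a = (r_p + r_a)/2 = (6657.0 + 19021)/2 = 12839 km = 1.284×10⁷ m.
By Kepler's third law T = 2π√(a³/μ) = 2π × 2.304×10³ = 1.448×10⁴ s.
= 241.3 minutes.

T ≈ 241 minutes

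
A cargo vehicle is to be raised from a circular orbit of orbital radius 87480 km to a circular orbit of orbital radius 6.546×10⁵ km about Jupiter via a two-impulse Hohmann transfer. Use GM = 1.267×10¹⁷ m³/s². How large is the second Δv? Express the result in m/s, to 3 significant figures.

Δv ≈ 7160 m/s

r₁ = 87480 km = 8.748×10⁷ m.
r₂ = 6.546×10⁵ km = 6.546×10⁸ m.
Transfer ellipse a_t = (r₁ + r₂)/2 = 3.710×10⁸ m.
At r₁: circular v_c1 = √(μ/r₁) = 38060 m/s; transfer-perijove v_p = √[μ(2/r₁ − 1/a_t)] = 50550 m/s.
At r₂: circular v_c2 = √(μ/r₂) = 13910 m/s; transfer-apojove v_a = √[μ(2/r₂ − 1/a_t)] = 6755 m/s.
Δv₂ = v_c2 − v_a = 7157 m/s.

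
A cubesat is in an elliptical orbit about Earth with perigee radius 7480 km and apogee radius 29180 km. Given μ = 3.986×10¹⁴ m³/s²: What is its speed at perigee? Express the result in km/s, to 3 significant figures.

Semi-major axis a = (r_p + r_a)/2 = 18330 km = 1.833×10⁷ m.
Vis-viva: v² = μ(2/r − 1/a) = 3.986×10¹⁴ × (2.674×10⁻⁷ − 5.456×10⁻⁸) = 8.483×10⁷ m²/s².
v = 9210 m/s = 9.210 km/s.

v ≈ 9.21 km/s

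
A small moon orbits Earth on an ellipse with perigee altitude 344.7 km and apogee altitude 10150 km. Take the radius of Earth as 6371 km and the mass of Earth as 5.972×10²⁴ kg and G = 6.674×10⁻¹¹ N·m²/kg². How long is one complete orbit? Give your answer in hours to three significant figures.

T ≈ 3.46 hours

μ = GM = 6.674×10⁻¹¹ × 5.972×10²⁴ = 3.986×10¹⁴ m³/s².
r_p = 6371 + 344.7 = 6715.7 km = 6.7157×10⁶ m.
r_a = 6371 + 10150 = 16521 km = 1.6521×10⁷ m.
Semi-major axis a = (r_p + r_a)/2 = (6715.7 + 16521)/2 = 11618 km = 1.162×10⁷ m.
By Kepler's third law T = 2π√(a³/μ) = 2π × 1.984×10³ = 1.246×10⁴ s.
= 3.462 hours.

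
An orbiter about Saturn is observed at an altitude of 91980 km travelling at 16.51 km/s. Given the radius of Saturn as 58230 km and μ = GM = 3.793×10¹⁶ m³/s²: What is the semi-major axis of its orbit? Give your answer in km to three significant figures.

a ≈ 1.63×10⁵ km

r = 58230 + 91980 = 1.5021×10⁵ km = 1.502×10⁸ m.
Vis-viva rearranged: 1/a = 2/r − v²/μ = 1.331×10⁻⁸ − 7.186×10⁻⁹ = 6.128×10⁻⁹ m⁻¹.
a = 1.632×10⁸ m = 1.6318×10⁵ km.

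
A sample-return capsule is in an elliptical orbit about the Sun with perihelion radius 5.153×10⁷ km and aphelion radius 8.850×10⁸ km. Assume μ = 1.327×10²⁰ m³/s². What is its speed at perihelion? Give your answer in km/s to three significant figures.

Semi-major axis a = (r_p + r_a)/2 = 4.6826×10⁸ km = 4.683×10¹¹ m.
Vis-viva: v² = μ(2/r − 1/a) = 1.327×10²⁰ × (3.881×10⁻¹¹ − 2.136×10⁻¹²) = 4.867×10⁹ m²/s².
v = 69760 m/s = 69.76 km/s.

v ≈ 69.8 km/s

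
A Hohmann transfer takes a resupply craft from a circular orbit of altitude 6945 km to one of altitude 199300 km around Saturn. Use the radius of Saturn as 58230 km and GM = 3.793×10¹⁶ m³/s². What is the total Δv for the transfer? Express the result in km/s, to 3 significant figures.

r₁ = 58230 + 6945 = 65175 km = 6.5175×10⁷ m.
r₂ = 58230 + 199300 = 257530 km = 2.5753×10⁸ m.
Transfer ellipse a_t = (r₁ + r₂)/2 = 1.614×10⁸ m.
At r₁: circular v_c1 = √(μ/r₁) = 24120 m/s; transfer-perikrone v_p = √[μ(2/r₁ − 1/a_t)] = 30480 m/s.
Δv₁ = v_p − v_c1 = 6353 m/s.
At r₂: circular v_c2 = √(μ/r₂) = 12140 m/s; transfer-apokrone v_a = √[μ(2/r₂ − 1/a_t)] = 7713 m/s.
Δv₂ = v_c2 − v_a = 4423 m/s.
Total Δv = Δv₁ + Δv₂ = 10780 m/s = 10.78 km/s.

Δv_total ≈ 10.8 km/s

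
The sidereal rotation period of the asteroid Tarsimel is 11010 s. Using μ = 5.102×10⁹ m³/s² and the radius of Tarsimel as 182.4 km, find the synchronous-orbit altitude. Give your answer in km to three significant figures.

A synchronous orbit has period T, so by Kepler's third law a = (μT²/4π²)^(1/3).
μT²/4π² = 5.102×10⁹ × (1.101×10⁴)² / 39.48 = 1.567×10¹⁶ m³.
a = 2.502×10⁵ m = 250.22 km.
Altitude h = a − R = 250.22 − 182.4 = 67.818 km.

h_sync ≈ 67.8 km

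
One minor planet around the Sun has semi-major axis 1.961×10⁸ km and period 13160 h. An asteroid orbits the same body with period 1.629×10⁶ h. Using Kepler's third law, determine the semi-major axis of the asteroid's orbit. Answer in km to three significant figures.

a₂ ≈ 4.87×10⁹ km

Kepler's third law: a³ ∝ T², so a₂ = a₁ (T₂/T₁)^(2/3).
T₂/T₁ = 123.8, (T₂/T₁)^(2/3) = 24.84.
a₂ = 1.961×10⁸ × 24.84 = 4.871×10⁹ km.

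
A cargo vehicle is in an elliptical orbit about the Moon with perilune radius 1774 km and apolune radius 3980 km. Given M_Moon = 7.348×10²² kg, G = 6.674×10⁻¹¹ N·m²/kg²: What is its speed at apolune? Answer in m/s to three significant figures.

v ≈ 872 m/s

μ = GM = 6.674×10⁻¹¹ × 7.348×10²² = 4.904×10¹² m³/s².
Semi-major axis a = (r_p + r_a)/2 = 2877.0 km = 2.877×10⁶ m.
Vis-viva: v² = μ(2/r − 1/a) = 4.904×10¹² × (5.025×10⁻⁷ − 3.476×10⁻⁷) = 7.598×10⁵ m²/s².
v = 871.7 m/s.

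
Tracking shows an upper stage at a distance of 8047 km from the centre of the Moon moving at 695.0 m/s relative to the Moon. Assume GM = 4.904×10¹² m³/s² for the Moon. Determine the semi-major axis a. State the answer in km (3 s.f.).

a ≈ 6660 km

r = 8.047×10⁶ m.
Specific orbital energy ε = v²/2 − μ/r = (695.0)²/2 − 4.904×10¹²/8.047×10⁶ = -3.679×10⁵ J/kg.
Since ε = −μ/(2a), a = −μ/(2ε) = 6.665×10⁶ m = 6664.7 km.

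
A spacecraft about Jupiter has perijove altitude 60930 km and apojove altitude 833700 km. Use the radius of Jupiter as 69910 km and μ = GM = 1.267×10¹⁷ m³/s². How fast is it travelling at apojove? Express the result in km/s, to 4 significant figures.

r_p = 69910 + 60930 = 130840 km = 1.3084×10⁸ m.
r_a = 69910 + 833700 = 903610 km = 9.0361×10⁸ m.
Semi-major axis a = (r_p + r_a)/2 = 5.1722×10⁵ km = 5.172×10⁸ m.
Vis-viva: v² = μ(2/r − 1/a) = 1.267×10¹⁷ × (2.213×10⁻⁹ − 1.933×10⁻⁹) = 3.547×10⁷ m²/s².
v = 5956 m/s = 5.956 km/s.

v ≈ 5.956 km/s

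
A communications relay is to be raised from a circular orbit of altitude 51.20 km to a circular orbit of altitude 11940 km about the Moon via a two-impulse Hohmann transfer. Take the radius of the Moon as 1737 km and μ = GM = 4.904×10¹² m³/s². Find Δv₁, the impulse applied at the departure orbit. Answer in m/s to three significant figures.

Δv ≈ 546 m/s

r₁ = 1737 + 51.20 = 1788.2 km = 1.7882×10⁶ m.
r₂ = 1737 + 11940 = 13677 km = 1.3677×10⁷ m.
Transfer ellipse a_t = (r₁ + r₂)/2 = 7.733×10⁶ m.
At r₁: circular v_c1 = √(μ/r₁) = 1656 m/s; transfer-perilune v_p = √[μ(2/r₁ − 1/a_t)] = 2202 m/s.
Δv₁ = v_p − v_c1 = 546.4 m/s.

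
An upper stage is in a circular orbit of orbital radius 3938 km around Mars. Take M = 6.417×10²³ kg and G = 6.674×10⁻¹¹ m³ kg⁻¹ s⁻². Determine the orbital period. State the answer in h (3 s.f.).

T ≈ 2.08 h

μ = GM = 6.674×10⁻¹¹ × 6.417×10²³ = 4.283×10¹³ m³/s².
r = 3938 km = 3.938×10⁶ m.
Kepler's third law: T = 2π√(r³/μ) = 2π√((3.938×10⁶)³ / 4.283×10¹³).
r³/μ = 1.426×10⁶ s², so T = 2π × 1.194×10³ = 7.503×10³ s.
Converting: 7.503×10³ s ÷ 3600 = 2.084 h.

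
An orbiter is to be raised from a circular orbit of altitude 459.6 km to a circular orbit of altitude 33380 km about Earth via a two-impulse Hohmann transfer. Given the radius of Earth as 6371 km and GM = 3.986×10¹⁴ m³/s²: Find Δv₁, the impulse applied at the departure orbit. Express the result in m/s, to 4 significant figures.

Δv ≈ 2341 m/s

r₁ = 6371 + 459.6 = 6830.6 km = 6.8306×10⁶ m.
r₂ = 6371 + 33380 = 39751 km = 3.9751×10⁷ m.
Transfer ellipse a_t = (r₁ + r₂)/2 = 2.329×10⁷ m.
At r₁: circular v_c1 = √(μ/r₁) = 7639 m/s; transfer-perigee v_p = √[μ(2/r₁ − 1/a_t)] = 9980 m/s.
Δv₁ = v_p − v_c1 = 2341 m/s.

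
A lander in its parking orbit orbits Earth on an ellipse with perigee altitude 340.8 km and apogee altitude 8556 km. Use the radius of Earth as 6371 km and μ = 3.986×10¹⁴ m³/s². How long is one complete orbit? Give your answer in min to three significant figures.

r_p = 6371 + 340.8 = 6711.8 km = 6.7118×10⁶ m.
r_a = 6371 + 8556 = 14927 km = 1.4927×10⁷ m.
Semi-major axis a = (r_p + r_a)/2 = (6711.8 + 14927)/2 = 10819 km = 1.082×10⁷ m.
By Kepler's third law T = 2π√(a³/μ) = 2π × 1.783×10³ = 1.120×10⁴ s.
= 186.7 min.

T ≈ 187 min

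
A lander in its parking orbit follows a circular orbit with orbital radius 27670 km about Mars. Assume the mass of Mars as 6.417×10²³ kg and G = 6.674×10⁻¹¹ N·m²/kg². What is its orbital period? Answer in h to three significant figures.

T ≈ 38.8 h

μ = GM = 6.674×10⁻¹¹ × 6.417×10²³ = 4.283×10¹³ m³/s².
r = 27670 km = 2.767×10⁷ m.
Kepler's third law: T = 2π√(r³/μ) = 2π√((2.767×10⁷)³ / 4.283×10¹³).
r³/μ = 4.947×10⁸ s², so T = 2π × 2.224×10⁴ = 1.397×10⁵ s.
Converting: 1.397×10⁵ s ÷ 3600 = 38.82 h.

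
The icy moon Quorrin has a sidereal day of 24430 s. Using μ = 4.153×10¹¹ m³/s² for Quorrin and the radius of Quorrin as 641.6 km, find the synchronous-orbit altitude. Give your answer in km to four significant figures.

h_sync ≈ 1203 km

A synchronous orbit has period T, so by Kepler's third law a = (μT²/4π²)^(1/3).
μT²/4π² = 4.153×10¹¹ × (2.443×10⁴)² / 39.48 = 6.278×10¹⁸ m³.
a = 1.845×10⁶ m = 1844.8 km.
Altitude h = a − R = 1844.8 − 641.6 = 1203.2 km.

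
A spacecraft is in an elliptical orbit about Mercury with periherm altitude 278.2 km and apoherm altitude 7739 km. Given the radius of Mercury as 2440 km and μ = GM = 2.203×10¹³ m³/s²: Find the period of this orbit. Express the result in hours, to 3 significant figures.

r_p = 2440 + 278.2 = 2718.2 km = 2.7182×10⁶ m.
r_a = 2440 + 7739 = 10179 km = 1.0179×10⁷ m.
Semi-major axis a = (r_p + r_a)/2 = (2718.2 + 10179)/2 = 6448.6 km = 6.449×10⁶ m.
By Kepler's third law T = 2π√(a³/μ) = 2π × 3.489×10³ = 2.192×10⁴ s.
= 6.089 hours.

T ≈ 6.09 hours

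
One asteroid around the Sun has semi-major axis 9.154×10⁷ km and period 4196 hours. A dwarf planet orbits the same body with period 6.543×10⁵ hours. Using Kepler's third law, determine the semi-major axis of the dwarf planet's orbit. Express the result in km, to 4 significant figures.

Kepler's third law: a³ ∝ T², so a₂ = a₁ (T₂/T₁)^(2/3).
T₂/T₁ = 155.9, (T₂/T₁)^(2/3) = 28.97.
a₂ = 9.154×10⁷ × 28.97 = 2.652×10⁹ km.

a₂ ≈ 2.652×10⁹ km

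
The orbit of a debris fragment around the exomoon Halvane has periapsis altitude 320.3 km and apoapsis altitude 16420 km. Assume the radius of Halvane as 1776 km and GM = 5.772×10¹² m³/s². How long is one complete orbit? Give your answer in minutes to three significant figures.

T ≈ 1410 minutes

r_p = 1776 + 320.3 = 2096.3 km = 2.0963×10⁶ m.
r_a = 1776 + 16420 = 18196 km = 1.8196×10⁷ m.
Semi-major axis a = (r_p + r_a)/2 = (2096.3 + 18196)/2 = 10146 km = 1.015×10⁷ m.
By Kepler's third law T = 2π√(a³/μ) = 2π × 1.345×10⁴ = 8.452×10⁴ s.
= 1409 minutes.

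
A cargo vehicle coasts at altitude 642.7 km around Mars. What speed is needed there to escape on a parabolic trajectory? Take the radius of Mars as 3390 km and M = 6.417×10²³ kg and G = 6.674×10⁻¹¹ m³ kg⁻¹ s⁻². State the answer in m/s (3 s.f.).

v_esc ≈ 4610 m/s

μ = GM = 6.674×10⁻¹¹ × 6.417×10²³ = 4.283×10¹³ m³/s².
r = 3390 + 642.7 = 4032.7 km = 4.0327×10⁶ m.
Escape speed v_esc = √(2μ/r) = √(2 × 4.283×10¹³ / 4.033×10⁶) = √(2.124×10⁷) = 4609 m/s.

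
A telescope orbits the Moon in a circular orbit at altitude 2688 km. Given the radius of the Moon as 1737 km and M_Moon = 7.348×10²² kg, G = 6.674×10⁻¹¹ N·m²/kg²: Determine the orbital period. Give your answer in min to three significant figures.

T ≈ 440 min

μ = GM = 6.674×10⁻¹¹ × 7.348×10²² = 4.904×10¹² m³/s².
r = 1737 + 2688 = 4425.0 km = 4.4250×10⁶ m.
Kepler's third law: T = 2π√(r³/μ) = 2π√((4.425×10⁶)³ / 4.904×10¹²).
r³/μ = 1.767×10⁷ s², so T = 2π × 4.203×10³ = 2.641×10⁴ s.
Converting: 2.641×10⁴ s ÷ 60.00 = 440.2 min.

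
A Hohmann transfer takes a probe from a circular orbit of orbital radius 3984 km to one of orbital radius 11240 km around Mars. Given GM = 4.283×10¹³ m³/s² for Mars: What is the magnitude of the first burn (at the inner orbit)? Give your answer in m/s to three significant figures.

r₁ = 3984 km = 3.984×10⁶ m.
r₂ = 11240 km = 1.124×10⁷ m.
Transfer ellipse a_t = (r₁ + r₂)/2 = 7.612×10⁶ m.
At r₁: circular v_c1 = √(μ/r₁) = 3279 m/s; transfer-periapsis v_p = √[μ(2/r₁ − 1/a_t)] = 3984 m/s.
Δv₁ = v_p − v_c1 = 705.5 m/s.

Δv ≈ 705 m/s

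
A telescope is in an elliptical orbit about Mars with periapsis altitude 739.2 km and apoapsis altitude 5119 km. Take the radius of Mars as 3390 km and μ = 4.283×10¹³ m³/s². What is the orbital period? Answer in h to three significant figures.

r_p = 3390 + 739.2 = 4129.2 km = 4.1292×10⁶ m.
r_a = 3390 + 5119 = 8509.0 km = 8.5090×10⁶ m.
Semi-major axis a = (r_p + r_a)/2 = (4129.2 + 8509.0)/2 = 6319.1 km = 6.319×10⁶ m.
By Kepler's third law T = 2π√(a³/μ) = 2π × 2.427×10³ = 1.525×10⁴ s.
= 4.236 h.

T ≈ 4.24 h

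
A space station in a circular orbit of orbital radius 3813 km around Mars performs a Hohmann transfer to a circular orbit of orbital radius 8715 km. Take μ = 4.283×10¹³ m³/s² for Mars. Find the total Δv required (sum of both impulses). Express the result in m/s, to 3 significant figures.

r₁ = 3813 km = 3.813×10⁶ m.
r₂ = 8715 km = 8.715×10⁶ m.
Transfer ellipse a_t = (r₁ + r₂)/2 = 6.264×10⁶ m.
At r₁: circular v_c1 = √(μ/r₁) = 3352 m/s; transfer-periapsis v_p = √[μ(2/r₁ − 1/a_t)] = 3953 m/s.
Δv₁ = v_p − v_c1 = 601.7 m/s.
At r₂: circular v_c2 = √(μ/r₂) = 2217 m/s; transfer-apoapsis v_a = √[μ(2/r₂ − 1/a_t)] = 1730 m/s.
Δv₂ = v_c2 − v_a = 487.3 m/s.
Total Δv = Δv₁ + Δv₂ = 1089 m/s.

Δv_total ≈ 1090 m/s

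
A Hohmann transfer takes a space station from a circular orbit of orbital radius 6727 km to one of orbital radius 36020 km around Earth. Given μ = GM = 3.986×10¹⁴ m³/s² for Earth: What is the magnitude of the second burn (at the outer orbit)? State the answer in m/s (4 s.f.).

Δv ≈ 1460 m/s

r₁ = 6727 km = 6.727×10⁶ m.
r₂ = 36020 km = 3.602×10⁷ m.
Transfer ellipse a_t = (r₁ + r₂)/2 = 2.137×10⁷ m.
At r₁: circular v_c1 = √(μ/r₁) = 7698 m/s; transfer-perigee v_p = √[μ(2/r₁ − 1/a_t)] = 9993 m/s.
At r₂: circular v_c2 = √(μ/r₂) = 3327 m/s; transfer-apogee v_a = √[μ(2/r₂ − 1/a_t)] = 1866 m/s.
Δv₂ = v_c2 − v_a = 1460 m/s.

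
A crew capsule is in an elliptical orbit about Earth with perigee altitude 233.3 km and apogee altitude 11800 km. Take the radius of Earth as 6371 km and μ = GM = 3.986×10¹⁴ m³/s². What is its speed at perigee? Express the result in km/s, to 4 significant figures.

v ≈ 9.409 km/s

r_p = 6371 + 233.3 = 6604.3 km = 6.6043×10⁶ m.
r_a = 6371 + 11800 = 18171 km = 1.8171×10⁷ m.
Semi-major axis a = (r_p + r_a)/2 = 12388 km = 1.239×10⁷ m.
Vis-viva: v² = μ(2/r − 1/a) = 3.986×10¹⁴ × (3.028×10⁻⁷ − 8.073×10⁻⁸) = 8.853×10⁷ m²/s².
v = 9409 m/s = 9.409 km/s.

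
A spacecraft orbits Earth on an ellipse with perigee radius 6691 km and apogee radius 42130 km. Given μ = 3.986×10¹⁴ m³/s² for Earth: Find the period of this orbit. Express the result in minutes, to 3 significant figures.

T ≈ 633 minutes

Semi-major axis a = (r_p + r_a)/2 = (6691.0 + 42130)/2 = 24410 km = 2.441×10⁷ m.
By Kepler's third law T = 2π√(a³/μ) = 2π × 6.041×10³ = 3.796×10⁴ s.
= 632.6 minutes.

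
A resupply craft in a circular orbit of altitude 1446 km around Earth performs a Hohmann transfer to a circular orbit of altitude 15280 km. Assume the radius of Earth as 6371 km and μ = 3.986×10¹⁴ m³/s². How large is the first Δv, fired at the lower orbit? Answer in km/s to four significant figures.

Δv ≈ 1.515 km/s

r₁ = 6371 + 1446 = 7817.0 km = 7.8170×10⁶ m.
r₂ = 6371 + 15280 = 21651 km = 2.1651×10⁷ m.
Transfer ellipse a_t = (r₁ + r₂)/2 = 1.473×10⁷ m.
At r₁: circular v_c1 = √(μ/r₁) = 7141 m/s; transfer-perigee v_p = √[μ(2/r₁ − 1/a_t)] = 8656 m/s.
Δv₁ = v_p − v_c1 = 1515 m/s.
= 1.515 km/s.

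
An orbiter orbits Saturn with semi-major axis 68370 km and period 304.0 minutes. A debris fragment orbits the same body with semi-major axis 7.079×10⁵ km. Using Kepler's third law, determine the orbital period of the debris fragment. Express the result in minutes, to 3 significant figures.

T₂ ≈ 10100 minutes

Kepler's third law: T² ∝ a³, so T₂ = T₁ (a₂/a₁)^(3/2).
a₂/a₁ = 10.35, (a₂/a₁)^(3/2) = 33.32.
T₂ = 304.0 × 33.32 = 10130 minutes.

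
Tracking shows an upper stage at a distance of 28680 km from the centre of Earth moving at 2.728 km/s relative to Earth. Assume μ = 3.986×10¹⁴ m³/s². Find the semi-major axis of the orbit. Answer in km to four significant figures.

r = 2.868×10⁷ m.
Vis-viva rearranged: 1/a = 2/r − v²/μ = 6.974×10⁻⁸ − 1.867×10⁻⁸ = 5.106×10⁻⁸ m⁻¹.
a = 1.958×10⁷ m = 19583 km.

a ≈ 19580 km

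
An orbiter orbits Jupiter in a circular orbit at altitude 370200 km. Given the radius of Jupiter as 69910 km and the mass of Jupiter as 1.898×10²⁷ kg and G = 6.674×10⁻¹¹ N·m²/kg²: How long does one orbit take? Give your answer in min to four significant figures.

μ = GM = 6.674×10⁻¹¹ × 1.898×10²⁷ = 1.267×10¹⁷ m³/s².
r = 69910 + 370200 = 440110 km = 4.4011×10⁸ m.
Kepler's third law: T = 2π√(r³/μ) = 2π√((4.401×10⁸)³ / 1.267×10¹⁷).
r³/μ = 6.730×10⁸ s², so T = 2π × 2.594×10⁴ = 1.630×10⁵ s.
Converting: 1.630×10⁵ s ÷ 60.00 = 2717 min.

T ≈ 2717 min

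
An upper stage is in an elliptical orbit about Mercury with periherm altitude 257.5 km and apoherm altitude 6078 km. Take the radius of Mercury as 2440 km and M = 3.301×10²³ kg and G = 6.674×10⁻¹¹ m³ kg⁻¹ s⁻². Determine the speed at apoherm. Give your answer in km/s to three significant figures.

μ = GM = 6.674×10⁻¹¹ × 3.301×10²³ = 2.203×10¹³ m³/s².
r_p = 2440 + 257.5 = 2697.5 km = 2.6975×10⁶ m.
r_a = 2440 + 6078 = 8518.0 km = 8.5180×10⁶ m.
Semi-major axis a = (r_p + r_a)/2 = 5607.8 km = 5.608×10⁶ m.
Vis-viva: v² = μ(2/r − 1/a) = 2.203×10¹³ × (2.348×10⁻⁷ − 1.783×10⁻⁷) = 1.244×10⁶ m²/s².
v = 1115 m/s = 1.115 km/s.

v ≈ 1.12 km/s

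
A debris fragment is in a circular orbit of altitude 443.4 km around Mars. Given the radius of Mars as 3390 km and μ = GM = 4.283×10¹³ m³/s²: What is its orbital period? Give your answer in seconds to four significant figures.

T ≈ 7206 seconds

r = 3390 + 443.4 = 3833.4 km = 3.8334×10⁶ m.
Kepler's third law: T = 2π√(r³/μ) = 2π√((3.833×10⁶)³ / 4.283×10¹³).
r³/μ = 1.315×10⁶ s², so T = 2π × 1.147×10³ = 7.206×10³ s.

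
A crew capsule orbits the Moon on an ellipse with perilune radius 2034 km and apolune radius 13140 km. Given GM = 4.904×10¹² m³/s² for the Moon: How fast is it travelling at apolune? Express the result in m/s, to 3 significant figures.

v ≈ 316 m/s

Semi-major axis a = (r_p + r_a)/2 = 7587.0 km = 7.587×10⁶ m.
Vis-viva: v² = μ(2/r − 1/a) = 4.904×10¹² × (1.522×10⁻⁷ − 1.318×10⁻⁷) = 1.001×10⁵ m²/s².
v = 316.3 m/s.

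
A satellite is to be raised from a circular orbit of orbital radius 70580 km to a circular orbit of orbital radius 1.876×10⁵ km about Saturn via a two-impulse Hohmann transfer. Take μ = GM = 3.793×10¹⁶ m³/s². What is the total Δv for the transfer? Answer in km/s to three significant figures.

Δv_total ≈ 8.47 km/s

r₁ = 70580 km = 7.058×10⁷ m.
r₂ = 1.876×10⁵ km = 1.876×10⁸ m.
Transfer ellipse a_t = (r₁ + r₂)/2 = 1.291×10⁸ m.
At r₁: circular v_c1 = √(μ/r₁) = 23180 m/s; transfer-perikrone v_p = √[μ(2/r₁ − 1/a_t)] = 27950 m/s.
Δv₁ = v_p − v_c1 = 4764 m/s.
At r₂: circular v_c2 = √(μ/r₂) = 14220 m/s; transfer-apokrone v_a = √[μ(2/r₂ − 1/a_t)] = 10510 m/s.
Δv₂ = v_c2 − v_a = 3705 m/s.
Total Δv = Δv₁ + Δv₂ = 8469 m/s = 8.469 km/s.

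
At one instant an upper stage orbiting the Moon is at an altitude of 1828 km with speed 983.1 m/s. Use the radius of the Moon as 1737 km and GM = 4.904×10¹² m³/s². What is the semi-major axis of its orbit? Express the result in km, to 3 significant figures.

a ≈ 2750 km

r = 1737 + 1828 = 3565.0 km = 3.565×10⁶ m.
Vis-viva rearranged: 1/a = 2/r − v²/μ = 5.610×10⁻⁷ − 1.971×10⁻⁷ = 3.639×10⁻⁷ m⁻¹.
a = 2.748×10⁶ m = 2747.8 km.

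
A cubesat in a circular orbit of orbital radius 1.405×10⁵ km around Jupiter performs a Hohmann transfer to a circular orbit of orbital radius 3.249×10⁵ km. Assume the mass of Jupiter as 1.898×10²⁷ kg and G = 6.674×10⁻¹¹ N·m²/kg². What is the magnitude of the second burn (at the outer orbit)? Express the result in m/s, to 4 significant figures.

μ = GM = 6.674×10⁻¹¹ × 1.898×10²⁷ = 1.267×10¹⁷ m³/s².
r₁ = 1.405×10⁵ km = 1.405×10⁸ m.
r₂ = 3.249×10⁵ km = 3.249×10⁸ m.
Transfer ellipse a_t = (r₁ + r₂)/2 = 2.327×10⁸ m.
At r₁: circular v_c1 = √(μ/r₁) = 30030 m/s; transfer-perijove v_p = √[μ(2/r₁ − 1/a_t)] = 35480 m/s.
At r₂: circular v_c2 = √(μ/r₂) = 19750 m/s; transfer-apojove v_a = √[μ(2/r₂ − 1/a_t)] = 15340 m/s.
Δv₂ = v_c2 − v_a = 4403 m/s.

Δv ≈ 4403 m/s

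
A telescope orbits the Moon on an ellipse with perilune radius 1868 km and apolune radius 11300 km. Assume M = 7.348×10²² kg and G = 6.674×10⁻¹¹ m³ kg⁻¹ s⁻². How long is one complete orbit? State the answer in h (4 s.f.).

T ≈ 13.31 h

μ = GM = 6.674×10⁻¹¹ × 7.348×10²² = 4.904×10¹² m³/s².
Semi-major axis a = (r_p + r_a)/2 = (1868.0 + 11300)/2 = 6584.0 km = 6.584×10⁶ m.
By Kepler's third law T = 2π√(a³/μ) = 2π × 7.629×10³ = 4.793×10⁴ s.
= 13.31 h.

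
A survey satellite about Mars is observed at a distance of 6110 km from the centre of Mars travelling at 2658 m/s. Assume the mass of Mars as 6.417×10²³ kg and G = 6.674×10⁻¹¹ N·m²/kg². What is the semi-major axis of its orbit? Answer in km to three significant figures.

μ = GM = 6.674×10⁻¹¹ × 6.417×10²³ = 4.283×10¹³ m³/s².
r = 6.110×10⁶ m.
Specific orbital energy ε = v²/2 − μ/r = (2658)²/2 − 4.283×10¹³/6.110×10⁶ = -3.477×10⁶ J/kg.
Since ε = −μ/(2a), a = −μ/(2ε) = 6.159×10⁶ m = 6158.9 km.

a ≈ 6160 km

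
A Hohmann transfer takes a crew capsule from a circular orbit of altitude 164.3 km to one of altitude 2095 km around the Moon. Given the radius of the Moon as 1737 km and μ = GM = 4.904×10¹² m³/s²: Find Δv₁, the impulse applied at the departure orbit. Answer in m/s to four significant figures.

Δv ≈ 250.8 m/s

r₁ = 1737 + 164.3 = 1901.3 km = 1.9013×10⁶ m.
r₂ = 1737 + 2095 = 3832.0 km = 3.8320×10⁶ m.
Transfer ellipse a_t = (r₁ + r₂)/2 = 2.867×10⁶ m.
At r₁: circular v_c1 = √(μ/r₁) = 1606 m/s; transfer-perilune v_p = √[μ(2/r₁ − 1/a_t)] = 1857 m/s.
Δv₁ = v_p − v_c1 = 250.8 m/s.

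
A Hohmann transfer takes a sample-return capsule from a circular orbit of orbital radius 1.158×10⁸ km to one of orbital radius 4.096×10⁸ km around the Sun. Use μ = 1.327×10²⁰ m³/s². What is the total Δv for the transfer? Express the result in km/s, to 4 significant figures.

r₁ = 1.158×10⁸ km = 1.158×10¹¹ m.
r₂ = 4.096×10⁸ km = 4.096×10¹¹ m.
Transfer ellipse a_t = (r₁ + r₂)/2 = 2.627×10¹¹ m.
At r₁: circular v_c1 = √(μ/r₁) = 33850 m/s; transfer-perihelion v_p = √[μ(2/r₁ − 1/a_t)] = 42270 m/s.
Δv₁ = v_p − v_c1 = 8418 m/s.
At r₂: circular v_c2 = √(μ/r₂) = 18000 m/s; transfer-aphelion v_a = √[μ(2/r₂ − 1/a_t)] = 11950 m/s.
Δv₂ = v_c2 − v_a = 6049 m/s.
Total Δv = Δv₁ + Δv₂ = 14470 m/s = 14.47 km/s.

Δv_total ≈ 14.47 km/s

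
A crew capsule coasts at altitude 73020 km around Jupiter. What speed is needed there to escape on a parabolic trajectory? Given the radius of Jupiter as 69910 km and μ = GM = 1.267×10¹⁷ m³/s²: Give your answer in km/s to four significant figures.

v_esc ≈ 42.11 km/s

r = 69910 + 73020 = 142930 km = 1.4293×10⁸ m.
Escape speed v_esc = √(2μ/r) = √(2 × 1.267×10¹⁷ / 1.429×10⁸) = √(1.773×10⁹) = 42110 m/s.
= 42.11 km/s.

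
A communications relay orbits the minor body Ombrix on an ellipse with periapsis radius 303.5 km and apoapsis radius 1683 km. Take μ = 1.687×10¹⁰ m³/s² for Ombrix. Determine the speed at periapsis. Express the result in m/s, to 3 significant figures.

Semi-major axis a = (r_p + r_a)/2 = 993.25 km = 9.932×10⁵ m.
Vis-viva: v² = μ(2/r − 1/a) = 1.687×10¹⁰ × (6.590×10⁻⁶ − 1.007×10⁻⁶) = 9.419×10⁴ m²/s².
v = 306.9 m/s.

v ≈ 307 m/s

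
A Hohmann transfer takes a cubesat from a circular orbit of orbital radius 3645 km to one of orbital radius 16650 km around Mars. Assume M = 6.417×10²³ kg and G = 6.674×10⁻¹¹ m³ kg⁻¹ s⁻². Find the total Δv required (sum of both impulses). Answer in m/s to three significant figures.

Δv_total ≈ 1610 m/s

μ = GM = 6.674×10⁻¹¹ × 6.417×10²³ = 4.283×10¹³ m³/s².
r₁ = 3645 km = 3.645×10⁶ m.
r₂ = 16650 km = 1.665×10⁷ m.
Transfer ellipse a_t = (r₁ + r₂)/2 = 1.015×10⁷ m.
At r₁: circular v_c1 = √(μ/r₁) = 3428 m/s; transfer-periapsis v_p = √[μ(2/r₁ − 1/a_t)] = 4391 m/s.
Δv₁ = v_p − v_c1 = 963.0 m/s.
At r₂: circular v_c2 = √(μ/r₂) = 1604 m/s; transfer-apoapsis v_a = √[μ(2/r₂ − 1/a_t)] = 961.2 m/s.
Δv₂ = v_c2 − v_a = 642.6 m/s.
Total Δv = Δv₁ + Δv₂ = 1606 m/s.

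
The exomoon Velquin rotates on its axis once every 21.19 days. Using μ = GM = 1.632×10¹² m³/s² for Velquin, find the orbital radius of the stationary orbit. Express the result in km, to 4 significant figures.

T = 21.19 days = 1.831×10⁶ s.
A synchronous orbit has period T, so by Kepler's third law a = (μT²/4π²)^(1/3).
μT²/4π² = 1.632×10¹² × (1.831×10⁶)² / 39.48 = 1.386×10²³ m³.
a = 5.175×10⁷ m = 51747 km.

r_sync ≈ 51750 km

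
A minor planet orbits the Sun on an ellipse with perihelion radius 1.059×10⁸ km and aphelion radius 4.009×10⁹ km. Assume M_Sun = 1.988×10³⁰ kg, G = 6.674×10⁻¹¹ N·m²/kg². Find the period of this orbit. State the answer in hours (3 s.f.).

T ≈ 447000 hours

μ = GM = 6.674×10⁻¹¹ × 1.988×10³⁰ = 1.327×10²⁰ m³/s².
Semi-major axis a = (r_p + r_a)/2 = (1.0590×10⁸ + 4.0090×10⁹)/2 = 2.0574×10⁹ km = 2.057×10¹² m.
By Kepler's third law T = 2π√(a³/μ) = 2π × 2.562×10⁸ = 1.610×10⁹ s.
= 4.472×10⁵ hours.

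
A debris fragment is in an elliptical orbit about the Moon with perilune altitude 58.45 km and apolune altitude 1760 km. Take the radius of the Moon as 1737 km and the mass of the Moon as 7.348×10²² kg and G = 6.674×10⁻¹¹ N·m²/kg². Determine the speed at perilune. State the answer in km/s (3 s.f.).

μ = GM = 6.674×10⁻¹¹ × 7.348×10²² = 4.904×10¹² m³/s².
r_p = 1737 + 58.45 = 1795.5 km = 1.7954×10⁶ m.
r_a = 1737 + 1760 = 3497.0 km = 3.4970×10⁶ m.
Semi-major axis a = (r_p + r_a)/2 = 2646.2 km = 2.646×10⁶ m.
Vis-viva: v² = μ(2/r − 1/a) = 4.904×10¹² × (1.114×10⁻⁶ − 3.779×10⁻⁷) = 3.610×10⁶ m²/s².
v = 1900 m/s = 1.900 km/s.

v ≈ 1.90 km/s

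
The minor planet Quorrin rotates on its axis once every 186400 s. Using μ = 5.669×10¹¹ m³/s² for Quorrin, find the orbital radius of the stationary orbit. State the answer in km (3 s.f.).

r_sync ≈ 7930 km

A synchronous orbit has period T, so by Kepler's third law a = (μT²/4π²)^(1/3).
μT²/4π² = 5.669×10¹¹ × (1.864×10⁵)² / 39.48 = 4.989×10²⁰ m³.
a = 7.931×10⁶ m = 7931.3 km.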